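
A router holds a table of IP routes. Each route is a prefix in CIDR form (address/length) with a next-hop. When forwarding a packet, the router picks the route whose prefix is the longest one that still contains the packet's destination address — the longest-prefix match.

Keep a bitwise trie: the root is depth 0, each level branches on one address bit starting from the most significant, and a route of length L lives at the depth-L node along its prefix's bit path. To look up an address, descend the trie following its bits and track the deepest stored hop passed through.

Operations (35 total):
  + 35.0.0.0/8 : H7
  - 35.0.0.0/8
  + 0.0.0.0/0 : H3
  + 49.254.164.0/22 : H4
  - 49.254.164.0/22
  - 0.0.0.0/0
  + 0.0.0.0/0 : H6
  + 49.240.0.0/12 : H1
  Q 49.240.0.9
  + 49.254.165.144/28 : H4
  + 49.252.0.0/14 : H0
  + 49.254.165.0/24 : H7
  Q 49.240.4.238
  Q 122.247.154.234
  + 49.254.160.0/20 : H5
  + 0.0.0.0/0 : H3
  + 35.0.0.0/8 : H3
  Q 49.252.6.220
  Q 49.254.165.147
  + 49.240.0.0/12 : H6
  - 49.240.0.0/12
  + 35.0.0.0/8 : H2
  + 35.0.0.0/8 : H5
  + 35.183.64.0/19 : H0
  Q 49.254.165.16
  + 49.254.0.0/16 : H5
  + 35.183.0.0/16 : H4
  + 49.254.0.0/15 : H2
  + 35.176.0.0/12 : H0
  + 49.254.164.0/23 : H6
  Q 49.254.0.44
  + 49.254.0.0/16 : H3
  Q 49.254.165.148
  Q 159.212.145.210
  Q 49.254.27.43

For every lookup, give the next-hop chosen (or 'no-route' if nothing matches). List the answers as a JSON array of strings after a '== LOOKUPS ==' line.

Trace:
  add 35.0.0.0/8 -> H7 at depth 8
  del 35.0.0.0/8 (clear depth 8)
  add 0.0.0.0/0 -> H3 at depth 0
  add 49.254.164.0/22 -> H4 at depth 22
  del 49.254.164.0/22 (clear depth 22)
  del 0.0.0.0/0 (clear depth 0)
  add 0.0.0.0/0 -> H6 at depth 0
  add 49.240.0.0/12 -> H1 at depth 12
  Q 49.240.0.9: descend 001100011111 ; hops seen [H6,H1] ; pick H1
  add 49.254.165.144/28 -> H4 at depth 28
  add 49.252.0.0/14 -> H0 at depth 14
  add 49.254.165.0/24 -> H7 at depth 24
  Q 49.240.4.238: descend 001100011111 ; hops seen [H6,H1] ; pick H1
  Q 122.247.154.234: descend 0 ; hops seen [H6] ; pick H6
  add 49.254.160.0/20 -> H5 at depth 20
  add 0.0.0.0/0 -> H3 at depth 0
  add 35.0.0.0/8 -> H3 at depth 8
  Q 49.252.6.220: descend 00110001111111 ; hops seen [H3,H1,H0] ; pick H0
  Q 49.254.165.147: descend 0011000111111110101001011001 ; hops seen [H3,H1,H0,H5,H7,H4] ; pick H4
  add 49.240.0.0/12 -> H6 at depth 12
  del 49.240.0.0/12 (clear depth 12)
  add 35.0.0.0/8 -> H2 at depth 8
  add 35.0.0.0/8 -> H5 at depth 8
  add 35.183.64.0/19 -> H0 at depth 19
  Q 49.254.165.16: descend 001100011111111010100101 ; hops seen [H3,H0,H5,H7] ; pick H7
  add 49.254.0.0/16 -> H5 at depth 16
  add 35.183.0.0/16 -> H4 at depth 16
  add 49.254.0.0/15 -> H2 at depth 15
  add 35.176.0.0/12 -> H0 at depth 12
  add 49.254.164.0/23 -> H6 at depth 23
  Q 49.254.0.44: descend 0011000111111110 ; hops seen [H3,H0,H2,H5] ; pick H5
  add 49.254.0.0/16 -> H3 at depth 16
  Q 49.254.165.148: descend 0011000111111110101001011001 ; hops seen [H3,H0,H2,H3,H5,H6,H7,H4] ; pick H4
  Q 159.212.145.210: descend ε ; hops seen [H3] ; pick H3
  Q 49.254.27.43: descend 0011000111111110 ; hops seen [H3,H0,H2,H3] ; pick H3

== LOOKUPS ==
["H1","H1","H6","H0","H4","H7","H5","H4","H3","H3"]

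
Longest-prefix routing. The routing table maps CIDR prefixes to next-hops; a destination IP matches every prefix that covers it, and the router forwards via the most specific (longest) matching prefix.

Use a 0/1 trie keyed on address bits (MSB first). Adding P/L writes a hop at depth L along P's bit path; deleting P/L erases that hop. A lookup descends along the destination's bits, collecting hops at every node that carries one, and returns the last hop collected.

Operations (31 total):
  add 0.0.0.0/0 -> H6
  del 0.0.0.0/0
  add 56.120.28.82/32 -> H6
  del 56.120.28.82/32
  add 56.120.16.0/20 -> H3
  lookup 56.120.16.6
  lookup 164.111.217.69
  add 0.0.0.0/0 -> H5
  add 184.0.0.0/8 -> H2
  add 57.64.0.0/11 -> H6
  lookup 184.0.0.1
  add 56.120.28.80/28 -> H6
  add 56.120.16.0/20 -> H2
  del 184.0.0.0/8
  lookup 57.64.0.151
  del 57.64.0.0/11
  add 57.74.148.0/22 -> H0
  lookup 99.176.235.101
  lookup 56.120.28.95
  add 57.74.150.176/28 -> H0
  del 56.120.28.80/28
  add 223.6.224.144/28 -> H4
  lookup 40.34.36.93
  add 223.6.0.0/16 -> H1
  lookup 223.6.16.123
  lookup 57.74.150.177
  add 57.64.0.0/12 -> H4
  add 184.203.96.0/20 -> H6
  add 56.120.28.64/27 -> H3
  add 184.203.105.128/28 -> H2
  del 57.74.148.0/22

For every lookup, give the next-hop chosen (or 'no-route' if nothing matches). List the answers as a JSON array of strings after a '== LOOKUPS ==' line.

Trace:
  + 0.0.0.0/0 (H6) depth=0
  - 0.0.0.0/0 clear@0
  + 56.120.28.82/32 (H6) depth=32
  - 56.120.28.82/32 clear@32
  + 56.120.16.0/20 (H3) depth=20
  Q 56.120.16.6: descend 00111000011110000001 ; hops seen [H3] ; pick H3
  Q 164.111.217.69: descend ε ; hops seen [∅] ; pick no-route
  + 0.0.0.0/0 (H5) depth=0
  + 184.0.0.0/8 (H2) depth=8
  + 57.64.0.0/11 (H6) depth=11
  Q 184.0.0.1: descend 10111000 ; hops seen [H5,H2] ; pick H2
  + 56.120.28.80/28 (H6) depth=28
  + 56.120.16.0/20 (H2) depth=20
  - 184.0.0.0/8 clear@8
  Q 57.64.0.151: descend 00111001010 ; hops seen [H5,H6] ; pick H6
  - 57.64.0.0/11 clear@11
  + 57.74.148.0/22 (H0) depth=22
  Q 99.176.235.101: descend 0 ; hops seen [H5] ; pick H5
  Q 56.120.28.95: descend 0011100001111000000111000101 ; hops seen [H5,H2,H6] ; pick H6
  + 57.74.150.176/28 (H0) depth=28
  - 56.120.28.80/28 clear@28
  + 223.6.224.144/28 (H4) depth=28
  Q 40.34.36.93: descend 001 ; hops seen [H5] ; pick H5
  + 223.6.0.0/16 (H1) depth=16
  Q 223.6.16.123: descend 1101111100000110 ; hops seen [H5,H1] ; pick H1
  Q 57.74.150.177: descend 0011100101001010100101101011 ; hops seen [H5,H0,H0] ; pick H0
  + 57.64.0.0/12 (H4) depth=12
  + 184.203.96.0/20 (H6) depth=20
  + 56.120.28.64/27 (H3) depth=27
  + 184.203.105.128/28 (H2) depth=28
  - 57.74.148.0/22 clear@22

== LOOKUPS ==
["H3","no-route","H2","H6","H5","H6","H5","H1","H0"]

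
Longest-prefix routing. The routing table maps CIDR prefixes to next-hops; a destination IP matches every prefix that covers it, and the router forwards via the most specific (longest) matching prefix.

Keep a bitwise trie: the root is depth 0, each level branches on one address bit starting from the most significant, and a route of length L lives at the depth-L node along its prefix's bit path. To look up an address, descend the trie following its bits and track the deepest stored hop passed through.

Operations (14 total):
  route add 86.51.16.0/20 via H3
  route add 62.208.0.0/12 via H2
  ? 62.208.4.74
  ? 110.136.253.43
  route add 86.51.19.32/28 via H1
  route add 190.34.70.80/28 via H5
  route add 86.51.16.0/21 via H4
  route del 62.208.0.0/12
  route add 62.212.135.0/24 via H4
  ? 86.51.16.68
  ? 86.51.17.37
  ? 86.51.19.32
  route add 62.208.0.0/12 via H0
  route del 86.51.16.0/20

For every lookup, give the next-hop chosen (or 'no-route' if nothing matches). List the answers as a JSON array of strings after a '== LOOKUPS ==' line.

Trace:
  + 86.51.16.0/20 (H3) depth=20
  + 62.208.0.0/12 (H2) depth=12
  ? 62.208.4.74  path d0:-→d1:-→d2:-→d3:-→d4:-→d5:-→d6:-→d7:-→d8:-→d9:-→d10:-→d11:-→d12:H2  best=H2
  ? 110.136.253.43  path d0:-→d1:-→d2:-  best=no-route
  + 86.51.19.32/28 (H1) depth=28
  + 190.34.70.80/28 (H5) depth=28
  + 86.51.16.0/21 (H4) depth=21
  - 62.208.0.0/12 clear@12
  + 62.212.135.0/24 (H4) depth=24
  ? 86.51.16.68  path d0:-→d1:-→d2:-→d3:-→d4:-→d5:-→d6:-→d7:-→d8:-→d9:-→d10:-→d11:-→d12:-→d13:-→d14:-→d15:-→d16:-→d17:-→d18:-→d19:-→d20:H3→d21:H4→d22:-  best=H4
  ? 86.51.17.37  path d0:-→d1:-→d2:-→d3:-→d4:-→d5:-→d6:-→d7:-→d8:-→d9:-→d10:-→d11:-→d12:-→d13:-→d14:-→d15:-→d16:-→d17:-→d18:-→d19:-→d20:H3→d21:H4→d22:-  best=H4
  ? 86.51.19.32  path d0:-→d1:-→d2:-→d3:-→d4:-→d5:-→d6:-→d7:-→d8:-→d9:-→d10:-→d11:-→d12:-→d13:-→d14:-→d15:-→d16:-→d17:-→d18:-→d19:-→d20:H3→d21:H4→d22:-→d23:-→d24:-→d25:-→d26:-→d27:-→d28:H1  best=H1
  + 62.208.0.0/12 (H0) depth=12
  - 86.51.16.0/20 clear@20

== LOOKUPS ==
["H2","no-route","H4","H4","H1"]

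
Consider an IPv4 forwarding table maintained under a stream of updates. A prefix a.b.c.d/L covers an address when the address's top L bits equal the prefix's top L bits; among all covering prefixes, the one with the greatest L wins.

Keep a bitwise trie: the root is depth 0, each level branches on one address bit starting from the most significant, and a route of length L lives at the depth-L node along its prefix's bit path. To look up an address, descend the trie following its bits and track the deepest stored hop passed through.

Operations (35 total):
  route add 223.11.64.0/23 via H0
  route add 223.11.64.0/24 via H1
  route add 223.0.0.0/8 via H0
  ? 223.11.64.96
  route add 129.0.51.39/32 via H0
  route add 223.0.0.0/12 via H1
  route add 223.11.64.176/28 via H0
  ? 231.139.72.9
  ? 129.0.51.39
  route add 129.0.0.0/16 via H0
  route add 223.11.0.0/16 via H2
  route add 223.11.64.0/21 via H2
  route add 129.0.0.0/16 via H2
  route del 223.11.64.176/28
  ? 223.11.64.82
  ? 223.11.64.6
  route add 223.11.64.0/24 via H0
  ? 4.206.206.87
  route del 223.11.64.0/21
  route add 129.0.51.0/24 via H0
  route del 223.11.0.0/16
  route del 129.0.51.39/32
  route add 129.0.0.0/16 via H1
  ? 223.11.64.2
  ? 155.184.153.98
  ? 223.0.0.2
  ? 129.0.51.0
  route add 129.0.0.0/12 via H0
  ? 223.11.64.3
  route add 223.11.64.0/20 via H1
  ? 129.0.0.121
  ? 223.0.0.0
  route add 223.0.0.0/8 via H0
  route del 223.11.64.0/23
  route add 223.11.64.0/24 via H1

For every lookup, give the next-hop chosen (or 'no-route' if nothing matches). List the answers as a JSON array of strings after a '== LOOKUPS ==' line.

Apply in order:
  + 223.11.64.0/23 (H0) depth=23
  + 223.11.64.0/24 (H1) depth=24
  + 223.0.0.0/8 (H0) depth=8
  ? 223.11.64.96  path d0:-→d1:-→d2:-→d3:-→d4:-→d5:-→d6:-→d7:-→d8:H0→d9:-→d10:-→d11:-→d12:-→d13:-→d14:-→d15:-→d16:-→d17:-→d18:-→d19:-→d20:-→d21:-→d22:-→d23:H0→d24:H1  best=H1
  + 129.0.51.39/32 (H0) depth=32
  + 223.0.0.0/12 (H1) depth=12
  + 223.11.64.176/28 (H0) depth=28
  ? 231.139.72.9  path d0:-→d1:-→d2:-  best=no-route
  ? 129.0.51.39  path d0:-→d1:-→d2:-→d3:-→d4:-→d5:-→d6:-→d7:-→d8:-→d9:-→d10:-→d11:-→d12:-→d13:-→d14:-→d15:-→d16:-→d17:-→d18:-→d19:-→d20:-→d21:-→d22:-→d23:-→d24:-→d25:-→d26:-→d27:-→d28:-→d29:-→d30:-→d31:-→d32:H0  best=H0
  + 129.0.0.0/16 (H0) depth=16
  + 223.11.0.0/16 (H2) depth=16
  + 223.11.64.0/21 (H2) depth=21
  + 129.0.0.0/16 (H2) depth=16
  del 223.11.64.176/28 (clear depth 28)
  ? 223.11.64.82  path d0:-→d1:-→d2:-→d3:-→d4:-→d5:-→d6:-→d7:-→d8:H0→d9:-→d10:-→d11:-→d12:H1→d13:-→d14:-→d15:-→d16:H2→d17:-→d18:-→d19:-→d20:-→d21:H2→d22:-→d23:H0→d24:H1  best=H1
  ? 223.11.64.6  path d0:-→d1:-→d2:-→d3:-→d4:-→d5:-→d6:-→d7:-→d8:H0→d9:-→d10:-→d11:-→d12:H1→d13:-→d14:-→d15:-→d16:H2→d17:-→d18:-→d19:-→d20:-→d21:H2→d22:-→d23:H0→d24:H1  best=H1
  + 223.11.64.0/24 (H0) depth=24
  ? 4.206.206.87  path d0:-  best=no-route
  del 223.11.64.0/21 (clear depth 21)
  + 129.0.51.0/24 (H0) depth=24
  del 223.11.0.0/16 (clear depth 16)
  del 129.0.51.39/32 (clear depth 32)
  + 129.0.0.0/16 (H1) depth=16
  ? 223.11.64.2  path d0:-→d1:-→d2:-→d3:-→d4:-→d5:-→d6:-→d7:-→d8:H0→d9:-→d10:-→d11:-→d12:H1→d13:-→d14:-→d15:-→d16:-→d17:-→d18:-→d19:-→d20:-→d21:-→d22:-→d23:H0→d24:H0  best=H0
  ? 155.184.153.98  path d0:-→d1:-→d2:-→d3:-  best=no-route
  ? 223.0.0.2  path d0:-→d1:-→d2:-→d3:-→d4:-→d5:-→d6:-→d7:-→d8:H0→d9:-→d10:-→d11:-→d12:H1  best=H1
  ? 129.0.51.0  path d0:-→d1:-→d2:-→d3:-→d4:-→d5:-→d6:-→d7:-→d8:-→d9:-→d10:-→d11:-→d12:-→d13:-→d14:-→d15:-→d16:H1→d17:-→d18:-→d19:-→d20:-→d21:-→d22:-→d23:-→d24:H0→d25:-→d26:-  best=H0
  + 129.0.0.0/12 (H0) depth=12
  ? 223.11.64.3  path d0:-→d1:-→d2:-→d3:-→d4:-→d5:-→d6:-→d7:-→d8:H0→d9:-→d10:-→d11:-→d12:H1→d13:-→d14:-→d15:-→d16:-→d17:-→d18:-→d19:-→d20:-→d21:-→d22:-→d23:H0→d24:H0  best=H0
  + 223.11.64.0/20 (H1) depth=20
  ? 129.0.0.121  path d0:-→d1:-→d2:-→d3:-→d4:-→d5:-→d6:-→d7:-→d8:-→d9:-→d10:-→d11:-→d12:H0→d13:-→d14:-→d15:-→d16:H1→d17:-→d18:-  best=H1
  ? 223.0.0.0  path d0:-→d1:-→d2:-→d3:-→d4:-→d5:-→d6:-→d7:-→d8:H0→d9:-→d10:-→d11:-→d12:H1  best=H1
  + 223.0.0.0/8 (H0) depth=8
  del 223.11.64.0/23 (clear depth 23)
  + 223.11.64.0/24 (H1) depth=24

== LOOKUPS ==
["H1","no-route","H0","H1","H1","no-route","H0","no-route","H1","H0","H0","H1","H1"]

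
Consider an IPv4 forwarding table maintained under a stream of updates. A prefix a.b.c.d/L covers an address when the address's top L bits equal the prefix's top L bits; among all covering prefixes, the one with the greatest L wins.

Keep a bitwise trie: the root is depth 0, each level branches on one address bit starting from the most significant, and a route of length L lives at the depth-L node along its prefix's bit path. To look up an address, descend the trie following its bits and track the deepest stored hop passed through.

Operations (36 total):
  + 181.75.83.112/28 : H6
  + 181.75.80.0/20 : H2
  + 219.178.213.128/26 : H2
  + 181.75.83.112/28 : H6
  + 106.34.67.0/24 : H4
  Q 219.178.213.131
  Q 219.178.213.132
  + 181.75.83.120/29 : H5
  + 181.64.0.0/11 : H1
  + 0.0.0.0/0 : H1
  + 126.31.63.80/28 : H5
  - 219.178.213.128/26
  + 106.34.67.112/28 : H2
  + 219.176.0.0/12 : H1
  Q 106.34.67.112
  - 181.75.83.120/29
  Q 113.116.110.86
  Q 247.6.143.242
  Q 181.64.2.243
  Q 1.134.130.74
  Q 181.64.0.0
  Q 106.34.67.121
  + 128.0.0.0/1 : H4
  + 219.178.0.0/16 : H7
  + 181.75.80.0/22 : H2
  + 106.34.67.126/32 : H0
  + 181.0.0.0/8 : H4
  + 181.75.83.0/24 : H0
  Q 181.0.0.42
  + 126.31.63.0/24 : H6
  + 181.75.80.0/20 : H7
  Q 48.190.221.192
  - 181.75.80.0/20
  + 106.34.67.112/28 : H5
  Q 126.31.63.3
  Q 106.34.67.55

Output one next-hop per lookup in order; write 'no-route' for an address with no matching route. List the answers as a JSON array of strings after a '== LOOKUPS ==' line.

Apply in order:
  add 181.75.83.112/28 -> H6 at depth 28
  add 181.75.80.0/20 -> H2 at depth 20
  add 219.178.213.128/26 -> H2 at depth 26
  add 181.75.83.112/28 -> H6 at depth 28
  add 106.34.67.0/24 -> H4 at depth 24
  Q 219.178.213.131: descend 11011011101100101101010110 ; hops seen [H2] ; pick H2
  Q 219.178.213.132: descend 11011011101100101101010110 ; hops seen [H2] ; pick H2
  add 181.75.83.120/29 -> H5 at depth 29
  add 181.64.0.0/11 -> H1 at depth 11
  add 0.0.0.0/0 -> H1 at depth 0
  add 126.31.63.80/28 -> H5 at depth 28
  - 219.178.213.128/26 clear@26
  add 106.34.67.112/28 -> H2 at depth 28
  add 219.176.0.0/12 -> H1 at depth 12
  Q 106.34.67.112: descend 0110101000100010010000110111 ; hops seen [H1,H4,H2] ; pick H2
  - 181.75.83.120/29 clear@29
  Q 113.116.110.86: descend 0111 ; hops seen [H1] ; pick H1
  Q 247.6.143.242: descend 11 ; hops seen [H1] ; pick H1
  Q 181.64.2.243: descend 101101010100 ; hops seen [H1,H1] ; pick H1
  Q 1.134.130.74: descend 0 ; hops seen [H1] ; pick H1
  Q 181.64.0.0: descend 101101010100 ; hops seen [H1,H1] ; pick H1
  Q 106.34.67.121: descend 0110101000100010010000110111 ; hops seen [H1,H4,H2] ; pick H2
  add 128.0.0.0/1 -> H4 at depth 1
  add 219.178.0.0/16 -> H7 at depth 16
  add 181.75.80.0/22 -> H2 at depth 22
  add 106.34.67.126/32 -> H0 at depth 32
  add 181.0.0.0/8 -> H4 at depth 8
  add 181.75.83.0/24 -> H0 at depth 24
  Q 181.0.0.42: descend 101101010 ; hops seen [H1,H4,H4] ; pick H4
  add 126.31.63.0/24 -> H6 at depth 24
  add 181.75.80.0/20 -> H7 at depth 20
  Q 48.190.221.192: descend 0 ; hops seen [H1] ; pick H1
  - 181.75.80.0/20 clear@20
  add 106.34.67.112/28 -> H5 at depth 28
  Q 126.31.63.3: descend 0111111000011111001111110 ; hops seen [H1,H6] ; pick H6
  Q 106.34.67.55: descend 0110101000100010010000110 ; hops seen [H1,H4] ; pick H4

== LOOKUPS ==
["H2","H2","H2","H1","H1","H1","H1","H1","H2","H4","H1","H6","H4"]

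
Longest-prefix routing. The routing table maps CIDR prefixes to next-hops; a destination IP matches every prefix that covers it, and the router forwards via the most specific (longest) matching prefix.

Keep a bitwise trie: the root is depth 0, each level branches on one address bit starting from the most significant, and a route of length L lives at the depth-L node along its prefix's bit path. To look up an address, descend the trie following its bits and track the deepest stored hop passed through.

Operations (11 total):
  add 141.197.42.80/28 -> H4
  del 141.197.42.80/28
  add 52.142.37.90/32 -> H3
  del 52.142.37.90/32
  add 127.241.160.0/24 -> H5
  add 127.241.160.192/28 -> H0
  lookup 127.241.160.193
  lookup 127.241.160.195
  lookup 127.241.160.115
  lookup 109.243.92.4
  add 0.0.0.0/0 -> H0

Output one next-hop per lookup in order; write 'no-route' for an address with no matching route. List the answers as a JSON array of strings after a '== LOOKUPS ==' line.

Process each operation:
  + 141.197.42.80/28 (H4) depth=28
  del 141.197.42.80/28 (clear depth 28)
  + 52.142.37.90/32 (H3) depth=32
  del 52.142.37.90/32 (clear depth 32)
  + 127.241.160.0/24 (H5) depth=24
  + 127.241.160.192/28 (H0) depth=28
  Q 127.241.160.193: descend 0111111111110001101000001100 ; hops seen [H5,H0] ; pick H0
  Q 127.241.160.195: descend 0111111111110001101000001100 ; hops seen [H5,H0] ; pick H0
  Q 127.241.160.115: descend 011111111111000110100000 ; hops seen [H5] ; pick H5
  Q 109.243.92.4: descend 011 ; hops seen [∅] ; pick no-route
  + 0.0.0.0/0 (H0) depth=0

== LOOKUPS ==
["H0","H0","H5","no-route"]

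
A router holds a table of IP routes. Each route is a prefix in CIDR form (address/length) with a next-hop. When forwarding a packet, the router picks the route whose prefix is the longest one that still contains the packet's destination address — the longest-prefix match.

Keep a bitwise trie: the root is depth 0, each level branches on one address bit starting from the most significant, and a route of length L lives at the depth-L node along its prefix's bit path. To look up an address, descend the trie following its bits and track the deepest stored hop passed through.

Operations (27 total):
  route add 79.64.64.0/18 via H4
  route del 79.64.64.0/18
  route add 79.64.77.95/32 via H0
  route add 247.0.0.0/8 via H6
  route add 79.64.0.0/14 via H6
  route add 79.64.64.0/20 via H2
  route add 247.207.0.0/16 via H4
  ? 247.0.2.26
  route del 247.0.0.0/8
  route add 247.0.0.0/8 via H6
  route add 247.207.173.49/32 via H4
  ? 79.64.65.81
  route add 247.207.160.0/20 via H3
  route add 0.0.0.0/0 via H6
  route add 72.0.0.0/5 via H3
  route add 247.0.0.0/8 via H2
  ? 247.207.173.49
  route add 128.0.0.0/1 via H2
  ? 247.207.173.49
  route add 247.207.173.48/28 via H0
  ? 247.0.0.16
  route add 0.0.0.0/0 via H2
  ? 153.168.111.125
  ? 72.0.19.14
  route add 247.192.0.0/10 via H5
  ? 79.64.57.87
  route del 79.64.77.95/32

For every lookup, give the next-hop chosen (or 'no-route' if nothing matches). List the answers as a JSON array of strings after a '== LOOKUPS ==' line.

Apply in order:
  add 79.64.64.0/18 -> H4 at depth 18
  del 79.64.64.0/18 (clear depth 18)
  add 79.64.77.95/32 -> H0 at depth 32
  add 247.0.0.0/8 -> H6 at depth 8
  add 79.64.0.0/14 -> H6 at depth 14
  add 79.64.64.0/20 -> H2 at depth 20
  add 247.207.0.0/16 -> H4 at depth 16
  ? 247.0.2.26  path d0:-→d1:-→d2:-→d3:-→d4:-→d5:-→d6:-→d7:-→d8:H6  best=H6
  del 247.0.0.0/8 (clear depth 8)
  add 247.0.0.0/8 -> H6 at depth 8
  add 247.207.173.49/32 -> H4 at depth 32
  ? 79.64.65.81  path d0:-→d1:-→d2:-→d3:-→d4:-→d5:-→d6:-→d7:-→d8:-→d9:-→d10:-→d11:-→d12:-→d13:-→d14:H6→d15:-→d16:-→d17:-→d18:-→d19:-→d20:H2  best=H2
  add 247.207.160.0/20 -> H3 at depth 20
  add 0.0.0.0/0 -> H6 at depth 0
  add 72.0.0.0/5 -> H3 at depth 5
  add 247.0.0.0/8 -> H2 at depth 8
  ? 247.207.173.49  path d0:H6→d1:-→d2:-→d3:-→d4:-→d5:-→d6:-→d7:-→d8:H2→d9:-→d10:-→d11:-→d12:-→d13:-→d14:-→d15:-→d16:H4→d17:-→d18:-→d19:-→d20:H3→d21:-→d22:-→d23:-→d24:-→d25:-→d26:-→d27:-→d28:-→d29:-→d30:-→d31:-→d32:H4  best=H4
  add 128.0.0.0/1 -> H2 at depth 1
  ? 247.207.173.49  path d0:H6→d1:H2→d2:-→d3:-→d4:-→d5:-→d6:-→d7:-→d8:H2→d9:-→d10:-→d11:-→d12:-→d13:-→d14:-→d15:-→d16:H4→d17:-→d18:-→d19:-→d20:H3→d21:-→d22:-→d23:-→d24:-→d25:-→d26:-→d27:-→d28:-→d29:-→d30:-→d31:-→d32:H4  best=H4
  add 247.207.173.48/28 -> H0 at depth 28
  ? 247.0.0.16  path d0:H6→d1:H2→d2:-→d3:-→d4:-→d5:-→d6:-→d7:-→d8:H2  best=H2
  add 0.0.0.0/0 -> H2 at depth 0
  ? 153.168.111.125  path d0:H2→d1:H2  best=H2
  ? 72.0.19.14  path d0:H2→d1:-→d2:-→d3:-→d4:-→d5:H3  best=H3
  add 247.192.0.0/10 -> H5 at depth 10
  ? 79.64.57.87  path d0:H2→d1:-→d2:-→d3:-→d4:-→d5:H3→d6:-→d7:-→d8:-→d9:-→d10:-→d11:-→d12:-→d13:-→d14:H6→d15:-→d16:-→d17:-  best=H6
  del 79.64.77.95/32 (clear depth 32)

== LOOKUPS ==
["H6","H2","H4","H4","H2","H2","H3","H6"]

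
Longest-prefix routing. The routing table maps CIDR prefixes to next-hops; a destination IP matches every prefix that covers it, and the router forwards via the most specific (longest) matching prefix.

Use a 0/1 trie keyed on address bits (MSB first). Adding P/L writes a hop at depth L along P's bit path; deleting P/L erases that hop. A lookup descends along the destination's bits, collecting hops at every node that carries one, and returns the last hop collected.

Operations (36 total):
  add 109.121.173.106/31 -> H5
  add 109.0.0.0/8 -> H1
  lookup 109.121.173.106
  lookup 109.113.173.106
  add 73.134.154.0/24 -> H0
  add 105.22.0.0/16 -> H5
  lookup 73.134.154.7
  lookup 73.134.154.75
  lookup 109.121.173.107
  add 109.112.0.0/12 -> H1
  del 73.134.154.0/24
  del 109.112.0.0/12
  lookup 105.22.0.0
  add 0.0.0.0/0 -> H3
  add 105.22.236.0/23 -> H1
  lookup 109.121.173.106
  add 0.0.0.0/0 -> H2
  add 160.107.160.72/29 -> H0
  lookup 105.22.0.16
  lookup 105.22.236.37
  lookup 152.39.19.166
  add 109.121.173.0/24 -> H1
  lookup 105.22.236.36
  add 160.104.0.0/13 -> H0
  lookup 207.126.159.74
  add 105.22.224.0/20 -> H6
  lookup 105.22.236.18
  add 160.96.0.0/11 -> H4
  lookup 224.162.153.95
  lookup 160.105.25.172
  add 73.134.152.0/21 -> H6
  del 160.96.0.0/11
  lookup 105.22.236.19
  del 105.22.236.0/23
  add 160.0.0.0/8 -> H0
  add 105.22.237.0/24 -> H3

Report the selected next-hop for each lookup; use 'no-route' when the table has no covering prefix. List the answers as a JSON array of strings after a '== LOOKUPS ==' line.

Trace:
  add 109.121.173.106/31 -> H5 at depth 31
  add 109.0.0.0/8 -> H1 at depth 8
  lookup 109.121.173.106: bits 0110110101111001101011010110101 walk d0:-→d1:-→d2:-→d3:-→d4:-→d5:-→d6:-→d7:-→d8:H1→d9:-→d10:-→d11:-→d12:-→d13:-→d14:-→d15:-→d16:-→d17:-→d18:-→d19:-→d20:-→d21:-→d22:-→d23:-→d24:-→d25:-→d26:-→d27:-→d28:-→d29:-→d30:-→d31:H5 -> H5
  lookup 109.113.173.106: bits 011011010111 walk d0:-→d1:-→d2:-→d3:-→d4:-→d5:-→d6:-→d7:-→d8:H1→d9:-→d10:-→d11:-→d12:- -> H1
  add 73.134.154.0/24 -> H0 at depth 24
  add 105.22.0.0/16 -> H5 at depth 16
  lookup 73.134.154.7: bits 010010011000011010011010 walk d0:-→d1:-→d2:-→d3:-→d4:-→d5:-→d6:-→d7:-→d8:-→d9:-→d10:-→d11:-→d12:-→d13:-→d14:-→d15:-→d16:-→d17:-→d18:-→d19:-→d20:-→d21:-→d22:-→d23:-→d24:H0 -> H0
  lookup 73.134.154.75: bits 010010011000011010011010 walk d0:-→d1:-→d2:-→d3:-→d4:-→d5:-→d6:-→d7:-→d8:-→d9:-→d10:-→d11:-→d12:-→d13:-→d14:-→d15:-→d16:-→d17:-→d18:-→d19:-→d20:-→d21:-→d22:-→d23:-→d24:H0 -> H0
  lookup 109.121.173.107: bits 0110110101111001101011010110101 walk d0:-→d1:-→d2:-→d3:-→d4:-→d5:-→d6:-→d7:-→d8:H1→d9:-→d10:-→d11:-→d12:-→d13:-→d14:-→d15:-→d16:-→d17:-→d18:-→d19:-→d20:-→d21:-→d22:-→d23:-→d24:-→d25:-→d26:-→d27:-→d28:-→d29:-→d30:-→d31:H5 -> H5
  add 109.112.0.0/12 -> H1 at depth 12
  - 73.134.154.0/24 clear@24
  - 109.112.0.0/12 clear@12
  lookup 105.22.0.0: bits 0110100100010110 walk d0:-→d1:-→d2:-→d3:-→d4:-→d5:-→d6:-→d7:-→d8:-→d9:-→d10:-→d11:-→d12:-→d13:-→d14:-→d15:-→d16:H5 -> H5
  add 0.0.0.0/0 -> H3 at depth 0
  add 105.22.236.0/23 -> H1 at depth 23
  lookup 109.121.173.106: bits 0110110101111001101011010110101 walk d0:H3→d1:-→d2:-→d3:-→d4:-→d5:-→d6:-→d7:-→d8:H1→d9:-→d10:-→d11:-→d12:-→d13:-→d14:-→d15:-→d16:-→d17:-→d18:-→d19:-→d20:-→d21:-→d22:-→d23:-→d24:-→d25:-→d26:-→d27:-→d28:-→d29:-→d30:-→d31:H5 -> H5
  add 0.0.0.0/0 -> H2 at depth 0
  add 160.107.160.72/29 -> H0 at depth 29
  lookup 105.22.0.16: bits 0110100100010110 walk d0:H2→d1:-→d2:-→d3:-→d4:-→d5:-→d6:-→d7:-→d8:-→d9:-→d10:-→d11:-→d12:-→d13:-→d14:-→d15:-→d16:H5 -> H5
  lookup 105.22.236.37: bits 01101001000101101110110 walk d0:H2→d1:-→d2:-→d3:-→d4:-→d5:-→d6:-→d7:-→d8:-→d9:-→d10:-→d11:-→d12:-→d13:-→d14:-→d15:-→d16:H5→d17:-→d18:-→d19:-→d20:-→d21:-→d22:-→d23:H1 -> H1
  lookup 152.39.19.166: bits 10 walk d0:H2→d1:-→d2:- -> H2
  add 109.121.173.0/24 -> H1 at depth 24
  lookup 105.22.236.36: bits 01101001000101101110110 walk d0:H2→d1:-→d2:-→d3:-→d4:-→d5:-→d6:-→d7:-→d8:-→d9:-→d10:-→d11:-→d12:-→d13:-→d14:-→d15:-→d16:H5→d17:-→d18:-→d19:-→d20:-→d21:-→d22:-→d23:H1 -> H1
  add 160.104.0.0/13 -> H0 at depth 13
  lookup 207.126.159.74: bits 1 walk d0:H2→d1:- -> H2
  add 105.22.224.0/20 -> H6 at depth 20
  lookup 105.22.236.18: bits 01101001000101101110110 walk d0:H2→d1:-→d2:-→d3:-→d4:-→d5:-→d6:-→d7:-→d8:-→d9:-→d10:-→d11:-→d12:-→d13:-→d14:-→d15:-→d16:H5→d17:-→d18:-→d19:-→d20:H6→d21:-→d22:-→d23:H1 -> H1
  add 160.96.0.0/11 -> H4 at depth 11
  lookup 224.162.153.95: bits 1 walk d0:H2→d1:- -> H2
  lookup 160.105.25.172: bits 10100000011010 walk d0:H2→d1:-→d2:-→d3:-→d4:-→d5:-→d6:-→d7:-→d8:-→d9:-→d10:-→d11:H4→d12:-→d13:H0→d14:- -> H0
  add 73.134.152.0/21 -> H6 at depth 21
  - 160.96.0.0/11 clear@11
  lookup 105.22.236.19: bits 01101001000101101110110 walk d0:H2→d1:-→d2:-→d3:-→d4:-→d5:-→d6:-→d7:-→d8:-→d9:-→d10:-→d11:-→d12:-→d13:-→d14:-→d15:-→d16:H5→d17:-→d18:-→d19:-→d20:H6→d21:-→d22:-→d23:H1 -> H1
  - 105.22.236.0/23 clear@23
  add 160.0.0.0/8 -> H0 at depth 8
  add 105.22.237.0/24 -> H3 at depth 24

== LOOKUPS ==
["H5","H1","H0","H0","H5","H5","H5","H5","H1","H2","H1","H2","H1","H2","H0","H1"]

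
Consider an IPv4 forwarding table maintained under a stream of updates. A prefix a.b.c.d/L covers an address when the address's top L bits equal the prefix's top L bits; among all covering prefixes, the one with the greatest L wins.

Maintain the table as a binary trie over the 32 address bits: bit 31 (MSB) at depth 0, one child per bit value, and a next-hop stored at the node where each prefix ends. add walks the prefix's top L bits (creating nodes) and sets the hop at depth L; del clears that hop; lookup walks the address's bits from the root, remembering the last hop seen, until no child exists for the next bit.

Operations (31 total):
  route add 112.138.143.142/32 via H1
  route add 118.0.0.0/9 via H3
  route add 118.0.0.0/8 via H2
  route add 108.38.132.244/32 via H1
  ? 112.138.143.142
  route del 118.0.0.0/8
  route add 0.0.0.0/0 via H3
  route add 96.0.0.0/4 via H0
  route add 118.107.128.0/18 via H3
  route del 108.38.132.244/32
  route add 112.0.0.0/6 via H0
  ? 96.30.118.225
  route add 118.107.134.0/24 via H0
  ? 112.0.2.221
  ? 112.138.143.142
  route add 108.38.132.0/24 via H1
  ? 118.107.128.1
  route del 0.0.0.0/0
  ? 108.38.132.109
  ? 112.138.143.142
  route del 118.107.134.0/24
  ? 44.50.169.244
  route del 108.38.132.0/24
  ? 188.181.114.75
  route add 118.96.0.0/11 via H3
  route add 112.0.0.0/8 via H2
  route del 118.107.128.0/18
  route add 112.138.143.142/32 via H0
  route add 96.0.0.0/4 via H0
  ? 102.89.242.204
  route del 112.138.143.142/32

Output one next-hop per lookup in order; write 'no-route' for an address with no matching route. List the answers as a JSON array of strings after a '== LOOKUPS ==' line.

Apply in order:
  add 112.138.143.142/32 -> H1 at depth 32
  add 118.0.0.0/9 -> H3 at depth 9
  add 118.0.0.0/8 -> H2 at depth 8
  add 108.38.132.244/32 -> H1 at depth 32
  ? 112.138.143.142  path d0:-→d1:-→d2:-→d3:-→d4:-→d5:-→d6:-→d7:-→d8:-→d9:-→d10:-→d11:-→d12:-→d13:-→d14:-→d15:-→d16:-→d17:-→d18:-→d19:-→d20:-→d21:-→d22:-→d23:-→d24:-→d25:-→d26:-→d27:-→d28:-→d29:-→d30:-→d31:-→d32:H1  best=H1
  - 118.0.0.0/8 clear@8
  add 0.0.0.0/0 -> H3 at depth 0
  add 96.0.0.0/4 -> H0 at depth 4
  add 118.107.128.0/18 -> H3 at depth 18
  - 108.38.132.244/32 clear@32
  add 112.0.0.0/6 -> H0 at depth 6
  ? 96.30.118.225  path d0:H3→d1:-→d2:-→d3:-→d4:H0  best=H0
  add 118.107.134.0/24 -> H0 at depth 24
  ? 112.0.2.221  path d0:H3→d1:-→d2:-→d3:-→d4:-→d5:-→d6:H0→d7:-→d8:-  best=H0
  ? 112.138.143.142  path d0:H3→d1:-→d2:-→d3:-→d4:-→d5:-→d6:H0→d7:-→d8:-→d9:-→d10:-→d11:-→d12:-→d13:-→d14:-→d15:-→d16:-→d17:-→d18:-→d19:-→d20:-→d21:-→d22:-→d23:-→d24:-→d25:-→d26:-→d27:-→d28:-→d29:-→d30:-→d31:-→d32:H1  best=H1
  add 108.38.132.0/24 -> H1 at depth 24
  ? 118.107.128.1  path d0:H3→d1:-→d2:-→d3:-→d4:-→d5:-→d6:-→d7:-→d8:-→d9:H3→d10:-→d11:-→d12:-→d13:-→d14:-→d15:-→d16:-→d17:-→d18:H3→d19:-→d20:-→d21:-  best=H3
  - 0.0.0.0/0 clear@0
  ? 108.38.132.109  path d0:-→d1:-→d2:-→d3:-→d4:H0→d5:-→d6:-→d7:-→d8:-→d9:-→d10:-→d11:-→d12:-→d13:-→d14:-→d15:-→d16:-→d17:-→d18:-→d19:-→d20:-→d21:-→d22:-→d23:-→d24:H1  best=H1
  ? 112.138.143.142  path d0:-→d1:-→d2:-→d3:-→d4:-→d5:-→d6:H0→d7:-→d8:-→d9:-→d10:-→d11:-→d12:-→d13:-→d14:-→d15:-→d16:-→d17:-→d18:-→d19:-→d20:-→d21:-→d22:-→d23:-→d24:-→d25:-→d26:-→d27:-→d28:-→d29:-→d30:-→d31:-→d32:H1  best=H1
  - 118.107.134.0/24 clear@24
  ? 44.50.169.244  path d0:-→d1:-  best=no-route
  - 108.38.132.0/24 clear@24
  ? 188.181.114.75  path d0:-  best=no-route
  add 118.96.0.0/11 -> H3 at depth 11
  add 112.0.0.0/8 -> H2 at depth 8
  - 118.107.128.0/18 clear@18
  add 112.138.143.142/32 -> H0 at depth 32
  add 96.0.0.0/4 -> H0 at depth 4
  ? 102.89.242.204  path d0:-→d1:-→d2:-→d3:-→d4:H0  best=H0
  - 112.138.143.142/32 clear@32

== LOOKUPS ==
["H1","H0","H0","H1","H3","H1","H1","no-route","no-route","H0"]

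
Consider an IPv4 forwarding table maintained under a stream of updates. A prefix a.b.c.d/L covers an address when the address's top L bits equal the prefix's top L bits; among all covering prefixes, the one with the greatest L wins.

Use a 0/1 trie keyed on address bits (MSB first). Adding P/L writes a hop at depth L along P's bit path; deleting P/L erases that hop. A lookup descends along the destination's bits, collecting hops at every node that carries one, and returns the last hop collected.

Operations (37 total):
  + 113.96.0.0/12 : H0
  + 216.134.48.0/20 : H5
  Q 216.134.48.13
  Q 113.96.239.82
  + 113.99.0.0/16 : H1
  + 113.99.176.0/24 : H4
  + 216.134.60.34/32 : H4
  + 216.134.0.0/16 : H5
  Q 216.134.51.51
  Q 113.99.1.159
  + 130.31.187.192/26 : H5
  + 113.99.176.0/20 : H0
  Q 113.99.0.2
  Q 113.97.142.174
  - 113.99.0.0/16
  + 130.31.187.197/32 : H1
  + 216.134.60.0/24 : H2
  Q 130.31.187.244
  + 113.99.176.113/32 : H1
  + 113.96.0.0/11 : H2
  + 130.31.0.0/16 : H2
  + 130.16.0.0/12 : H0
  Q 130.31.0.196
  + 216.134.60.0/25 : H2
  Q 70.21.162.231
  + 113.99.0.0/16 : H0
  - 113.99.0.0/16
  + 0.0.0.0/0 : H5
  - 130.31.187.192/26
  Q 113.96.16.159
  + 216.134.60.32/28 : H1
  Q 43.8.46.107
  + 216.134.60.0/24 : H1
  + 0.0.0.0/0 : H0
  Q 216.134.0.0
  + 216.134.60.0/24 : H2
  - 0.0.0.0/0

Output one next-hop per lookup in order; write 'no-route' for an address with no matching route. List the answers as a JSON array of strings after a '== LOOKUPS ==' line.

Trace:
  + 113.96.0.0/12 (H0) depth=12
  + 216.134.48.0/20 (H5) depth=20
  Q 216.134.48.13: descend 11011000100001100011 ; hops seen [H5] ; pick H5
  Q 113.96.239.82: descend 011100010110 ; hops seen [H0] ; pick H0
  + 113.99.0.0/16 (H1) depth=16
  + 113.99.176.0/24 (H4) depth=24
  + 216.134.60.34/32 (H4) depth=32
  + 216.134.0.0/16 (H5) depth=16
  Q 216.134.51.51: descend 11011000100001100011 ; hops seen [H5,H5] ; pick H5
  Q 113.99.1.159: descend 0111000101100011 ; hops seen [H0,H1] ; pick H1
  + 130.31.187.192/26 (H5) depth=26
  + 113.99.176.0/20 (H0) depth=20
  Q 113.99.0.2: descend 0111000101100011 ; hops seen [H0,H1] ; pick H1
  Q 113.97.142.174: descend 01110001011000 ; hops seen [H0] ; pick H0
  - 113.99.0.0/16 clear@16
  + 130.31.187.197/32 (H1) depth=32
  + 216.134.60.0/24 (H2) depth=24
  Q 130.31.187.244: descend 10000010000111111011101111 ; hops seen [H5] ; pick H5
  + 113.99.176.113/32 (H1) depth=32
  + 113.96.0.0/11 (H2) depth=11
  + 130.31.0.0/16 (H2) depth=16
  + 130.16.0.0/12 (H0) depth=12
  Q 130.31.0.196: descend 1000001000011111 ; hops seen [H0,H2] ; pick H2
  + 216.134.60.0/25 (H2) depth=25
  Q 70.21.162.231: descend 01 ; hops seen [∅] ; pick no-route
  + 113.99.0.0/16 (H0) depth=16
  - 113.99.0.0/16 clear@16
  + 0.0.0.0/0 (H5) depth=0
  - 130.31.187.192/26 clear@26
  Q 113.96.16.159: descend 01110001011000 ; hops seen [H5,H2,H0] ; pick H0
  + 216.134.60.32/28 (H1) depth=28
  Q 43.8.46.107: descend 0 ; hops seen [H5] ; pick H5
  + 216.134.60.0/24 (H1) depth=24
  + 0.0.0.0/0 (H0) depth=0
  Q 216.134.0.0: descend 110110001000011000 ; hops seen [H0,H5] ; pick H5
  + 216.134.60.0/24 (H2) depth=24
  - 0.0.0.0/0 clear@0

== LOOKUPS ==
["H5","H0","H5","H1","H1","H0","H5","H2","no-route","H0","H5","H5"]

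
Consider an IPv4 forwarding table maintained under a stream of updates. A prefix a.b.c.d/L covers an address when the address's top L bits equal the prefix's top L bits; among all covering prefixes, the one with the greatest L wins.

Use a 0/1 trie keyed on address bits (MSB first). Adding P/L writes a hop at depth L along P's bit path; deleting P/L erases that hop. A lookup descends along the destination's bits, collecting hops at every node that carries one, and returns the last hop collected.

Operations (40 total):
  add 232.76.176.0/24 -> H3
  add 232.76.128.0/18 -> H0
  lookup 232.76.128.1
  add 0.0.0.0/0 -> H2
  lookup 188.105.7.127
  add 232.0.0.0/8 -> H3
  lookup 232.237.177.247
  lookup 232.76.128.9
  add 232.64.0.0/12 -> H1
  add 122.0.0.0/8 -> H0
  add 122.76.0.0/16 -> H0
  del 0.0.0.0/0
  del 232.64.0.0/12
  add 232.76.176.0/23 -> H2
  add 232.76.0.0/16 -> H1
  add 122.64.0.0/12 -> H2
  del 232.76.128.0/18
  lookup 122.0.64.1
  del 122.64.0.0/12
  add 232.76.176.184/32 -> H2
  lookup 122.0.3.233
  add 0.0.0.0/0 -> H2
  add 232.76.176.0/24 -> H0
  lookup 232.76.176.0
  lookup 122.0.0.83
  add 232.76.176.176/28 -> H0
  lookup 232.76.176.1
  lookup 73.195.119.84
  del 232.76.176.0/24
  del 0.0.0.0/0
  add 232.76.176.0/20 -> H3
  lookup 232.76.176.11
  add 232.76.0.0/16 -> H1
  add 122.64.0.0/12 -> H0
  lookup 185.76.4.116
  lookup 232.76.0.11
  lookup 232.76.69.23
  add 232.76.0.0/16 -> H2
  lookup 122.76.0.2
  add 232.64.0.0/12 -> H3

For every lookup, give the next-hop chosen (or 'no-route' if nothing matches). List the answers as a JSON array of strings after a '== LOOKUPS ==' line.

Trace:
  + 232.76.176.0/24 (H3) depth=24
  + 232.76.128.0/18 (H0) depth=18
  Q 232.76.128.1: descend 111010000100110010 ; hops seen [H0] ; pick H0
  + 0.0.0.0/0 (H2) depth=0
  Q 188.105.7.127: descend 1 ; hops seen [H2] ; pick H2
  + 232.0.0.0/8 (H3) depth=8
  Q 232.237.177.247: descend 11101000 ; hops seen [H2,H3] ; pick H3
  Q 232.76.128.9: descend 111010000100110010 ; hops seen [H2,H3,H0] ; pick H0
  + 232.64.0.0/12 (H1) depth=12
  + 122.0.0.0/8 (H0) depth=8
  + 122.76.0.0/16 (H0) depth=16
  del 0.0.0.0/0 (clear depth 0)
  del 232.64.0.0/12 (clear depth 12)
  + 232.76.176.0/23 (H2) depth=23
  + 232.76.0.0/16 (H1) depth=16
  + 122.64.0.0/12 (H2) depth=12
  del 232.76.128.0/18 (clear depth 18)
  Q 122.0.64.1: descend 011110100 ; hops seen [H0] ; pick H0
  del 122.64.0.0/12 (clear depth 12)
  + 232.76.176.184/32 (H2) depth=32
  Q 122.0.3.233: descend 011110100 ; hops seen [H0] ; pick H0
  + 0.0.0.0/0 (H2) depth=0
  + 232.76.176.0/24 (H0) depth=24
  Q 232.76.176.0: descend 111010000100110010110000 ; hops seen [H2,H3,H1,H2,H0] ; pick H0
  Q 122.0.0.83: descend 011110100 ; hops seen [H2,H0] ; pick H0
  + 232.76.176.176/28 (H0) depth=28
  Q 232.76.176.1: descend 111010000100110010110000 ; hops seen [H2,H3,H1,H2,H0] ; pick H0
  Q 73.195.119.84: descend 01 ; hops seen [H2] ; pick H2
  del 232.76.176.0/24 (clear depth 24)
  del 0.0.0.0/0 (clear depth 0)
  + 232.76.176.0/20 (H3) depth=20
  Q 232.76.176.11: descend 111010000100110010110000 ; hops seen [H3,H1,H3,H2] ; pick H2
  + 232.76.0.0/16 (H1) depth=16
  + 122.64.0.0/12 (H0) depth=12
  Q 185.76.4.116: descend 1 ; hops seen [∅] ; pick no-route
  Q 232.76.0.11: descend 1110100001001100 ; hops seen [H3,H1] ; pick H1
  Q 232.76.69.23: descend 1110100001001100 ; hops seen [H3,H1] ; pick H1
  + 232.76.0.0/16 (H2) depth=16
  Q 122.76.0.2: descend 0111101001001100 ; hops seen [H0,H0,H0] ; pick H0
  + 232.64.0.0/12 (H3) depth=12

== LOOKUPS ==
["H0","H2","H3","H0","H0","H0","H0","H0","H0","H2","H2","no-route","H1","H1","H0"]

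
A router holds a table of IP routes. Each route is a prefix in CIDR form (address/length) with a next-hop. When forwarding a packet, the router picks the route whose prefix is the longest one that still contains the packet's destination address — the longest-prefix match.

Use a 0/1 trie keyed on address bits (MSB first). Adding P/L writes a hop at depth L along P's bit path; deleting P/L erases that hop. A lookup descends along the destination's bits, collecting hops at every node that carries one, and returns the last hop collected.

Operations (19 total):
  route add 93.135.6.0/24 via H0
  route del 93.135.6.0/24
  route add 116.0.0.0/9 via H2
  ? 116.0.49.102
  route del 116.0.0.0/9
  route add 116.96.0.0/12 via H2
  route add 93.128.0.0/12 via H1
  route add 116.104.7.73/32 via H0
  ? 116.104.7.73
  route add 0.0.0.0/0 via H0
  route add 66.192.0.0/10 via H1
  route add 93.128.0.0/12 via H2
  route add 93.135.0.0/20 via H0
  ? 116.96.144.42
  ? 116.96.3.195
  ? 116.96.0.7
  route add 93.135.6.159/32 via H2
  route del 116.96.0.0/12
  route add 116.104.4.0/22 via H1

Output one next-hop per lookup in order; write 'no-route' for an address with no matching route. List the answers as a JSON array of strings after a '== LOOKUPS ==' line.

Process each operation:
  add 93.135.6.0/24 -> H0 at depth 24
  del 93.135.6.0/24 (clear depth 24)
  add 116.0.0.0/9 -> H2 at depth 9
  lookup 116.0.49.102: bits 011101000 walk d0:-→d1:-→d2:-→d3:-→d4:-→d5:-→d6:-→d7:-→d8:-→d9:H2 -> H2
  del 116.0.0.0/9 (clear depth 9)
  add 116.96.0.0/12 -> H2 at depth 12
  add 93.128.0.0/12 -> H1 at depth 12
  add 116.104.7.73/32 -> H0 at depth 32
  lookup 116.104.7.73: bits 01110100011010000000011101001001 walk d0:-→d1:-→d2:-→d3:-→d4:-→d5:-→d6:-→d7:-→d8:-→d9:-→d10:-→d11:-→d12:H2→d13:-→d14:-→d15:-→d16:-→d17:-→d18:-→d19:-→d20:-→d21:-→d22:-→d23:-→d24:-→d25:-→d26:-→d27:-→d28:-→d29:-→d30:-→d31:-→d32:H0 -> H0
  add 0.0.0.0/0 -> H0 at depth 0
  add 66.192.0.0/10 -> H1 at depth 10
  add 93.128.0.0/12 -> H2 at depth 12
  add 93.135.0.0/20 -> H0 at depth 20
  lookup 116.96.144.42: bits 011101000110 walk d0:H0→d1:-→d2:-→d3:-→d4:-→d5:-→d6:-→d7:-→d8:-→d9:-→d10:-→d11:-→d12:H2 -> H2
  lookup 116.96.3.195: bits 011101000110 walk d0:H0→d1:-→d2:-→d3:-→d4:-→d5:-→d6:-→d7:-→d8:-→d9:-→d10:-→d11:-→d12:H2 -> H2
  lookup 116.96.0.7: bits 011101000110 walk d0:H0→d1:-→d2:-→d3:-→d4:-→d5:-→d6:-→d7:-→d8:-→d9:-→d10:-→d11:-→d12:H2 -> H2
  add 93.135.6.159/32 -> H2 at depth 32
  del 116.96.0.0/12 (clear depth 12)
  add 116.104.4.0/22 -> H1 at depth 22

== LOOKUPS ==
["H2","H0","H2","H2","H2"]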